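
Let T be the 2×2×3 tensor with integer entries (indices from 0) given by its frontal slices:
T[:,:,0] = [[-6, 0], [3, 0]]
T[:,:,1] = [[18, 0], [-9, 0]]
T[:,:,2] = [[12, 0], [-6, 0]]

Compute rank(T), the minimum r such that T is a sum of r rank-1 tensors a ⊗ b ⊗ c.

Lower bound: T ≠ 0 (e.g. T[0,0,0] = -6), so rank(T) ≥ 1.
Upper bound: the mode-1 fibre T[:,0,0] = [-6, 3] gives a = [2, -1] (primitive direction); the mode-2 fibre T[0,:,0] = [-6, 0] gives b = [1, 0]; then c[k] = T[0,0,k] / (a[0]·b[0]) = [-6, 18, 12] / 2 = [-3, 9, 6].
Expanding [2, -1] ⊗ [1, 0] ⊗ [-3, 9, 6] reproduces all 12 entries of T, so T = [2, -1] ⊗ [1, 0] ⊗ [-3, 9, 6] and rank(T) ≤ 1.
These bounds meet, so rank(T) = 1.

1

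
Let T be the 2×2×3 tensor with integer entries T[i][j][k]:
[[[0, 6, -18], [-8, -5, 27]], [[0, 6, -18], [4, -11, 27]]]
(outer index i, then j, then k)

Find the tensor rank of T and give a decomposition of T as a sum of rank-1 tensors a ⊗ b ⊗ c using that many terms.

rank(T) = 2

Lower bound: in the mode-2 unfolding of T (rows indexed by j, columns by (i,k)) the 2×2 minor on rows j ∈ {0, 1}, columns (i,k) ∈ {(0,0), (0,1)} is det [[0, 6], [-8, -5]] = 48 ≠ 0, so that unfolding has rank ≥ 2 and hence rank(T) ≥ 2 (CP rank is at least every unfolding rank, though it can be larger).
Upper bound: with S_k = T[:,:,k], the two rank-1 terms a₁b₁ᵀ, a₂b₂ᵀ are the rank-1 members of the pencil x·S₀ + y·S₁.
det(x·S₀ + y·S₁) is 72·xy − 36·y² = 36·(2·x − y)(y), vanishing at (x:y) = (1:2) and (1:0).
M₁ = S₀ + 2·S₁ = [[12, -18], [12, -18]] = 6·[1, 1][2, -3]ᵀ and M₂ = S₀ = [[0, -8], [0, 4]] = (-4)·[2, -1][0, 1]ᵀ, so take a₁ = [1, 1], b₁ = [2, -3], a₂ = [2, -1], b₂ = [0, 1].
Each slice is an integer combination of E₁ = a₁b₁ᵀ and E₂ = a₂b₂ᵀ: S₀ = −4·E₂, S₁ = 3·E₁ + 2·E₂, S₂ = −9·E₁; reading off coefficients, c₁ = [0, 3, -9] and c₂ = [-4, 2, 0].
Hence T = [1, 1] ⊗ [2, -3] ⊗ [0, 3, -9] + [2, -1] ⊗ [0, 1] ⊗ [-4, 2, 0], so rank(T) ≤ 2.
These bounds meet, so rank(T) = 2.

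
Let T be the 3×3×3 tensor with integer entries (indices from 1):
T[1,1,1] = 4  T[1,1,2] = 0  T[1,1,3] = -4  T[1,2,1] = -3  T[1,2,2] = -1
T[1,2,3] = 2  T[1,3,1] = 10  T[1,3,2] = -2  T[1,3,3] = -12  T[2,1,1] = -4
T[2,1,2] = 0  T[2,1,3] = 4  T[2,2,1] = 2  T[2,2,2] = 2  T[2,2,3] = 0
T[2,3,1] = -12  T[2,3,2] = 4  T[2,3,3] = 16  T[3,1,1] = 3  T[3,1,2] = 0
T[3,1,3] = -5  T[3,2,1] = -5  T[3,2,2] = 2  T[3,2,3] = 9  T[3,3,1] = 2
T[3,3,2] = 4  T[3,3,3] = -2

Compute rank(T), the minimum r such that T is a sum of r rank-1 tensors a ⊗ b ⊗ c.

Lower bound: in the mode-1 unfolding of T (rows indexed by i, columns by (j,k)) the 3×3 minor on rows i ∈ {1, 2, 3}, columns (j,k) ∈ {(1,1), (1,3), (2,1)} is det [[4, -4, -3], [-4, 4, 2], [3, -5, -5]] = -8 ≠ 0, so that unfolding has rank ≥ 3 and hence rank(T) ≥ 3 (CP rank is at least every unfolding rank, though it can be larger).
Upper bound: T is a sum of 3 rank-1 terms, T = (0, 0, 1) ⊗ (1, -1, 2) ⊗ (-1, 0, -1) + (1, -2, -2) ⊗ (0, 1, 2) ⊗ (1, -1, -2) + (1, -1, 1) ⊗ (1, -1, 2) ⊗ (4, 0, -4) (one valid choice — decompositions are not unique — normalised so each a, b is primitive with positive first nonzero entry; check it by expanding all entries), so rank(T) ≤ 3.
These bounds meet, so rank(T) = 3.

3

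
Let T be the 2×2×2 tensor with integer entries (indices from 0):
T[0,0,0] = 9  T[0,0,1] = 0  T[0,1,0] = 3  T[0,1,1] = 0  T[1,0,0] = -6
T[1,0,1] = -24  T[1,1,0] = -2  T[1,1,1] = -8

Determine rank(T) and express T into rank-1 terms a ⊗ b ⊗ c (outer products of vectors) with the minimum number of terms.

rank(T) = 2

Lower bound: the mode-3 unfolding of T (rows indexed by k, columns by (i,j) = (0,0), (0,1), (1,0), (1,1)) is [[9, 3, -6, -2], [0, 0, -24, -8]].
There the 2×2 minor on rows k ∈ {0, 1}, columns (i,j) ∈ {(0,0), (1,0)} is det [[9, -6], [0, -24]] = -216 ≠ 0, so this unfolding has rank ≥ 2; CP rank is at least every unfolding rank, so rank(T) ≥ 2. (Flattening ranks never certify an upper bound on CP rank; for that we must actually write T with 2 rank-1 terms.)
Upper bound — finding two terms. Every mode-2 slice of T is a multiple of one matrix: T[:,j,:] = b[j]·M with b = (3, 1) and M = [[3, 0], [-2, -8]] (rows indexed by i, columns by k). So it suffices to write M as a sum of two rank-1 matrices.
Splitting M by its rows (i = 0, 1), M = (1, 0)(3, 0)ᵀ + (0, 1)(-2, -8)ᵀ.
Hence T = (1, 0) ⊗ (3, 1) ⊗ (3, 0) + (0, 1) ⊗ (3, 1) ⊗ (-2, -8), so rank(T) ≤ 2.
These bounds meet, so rank(T) = 2.
Check entry T[0,0,1] = 0: (1)·(3)·(0) + (0)·(3)·(-8) = 0.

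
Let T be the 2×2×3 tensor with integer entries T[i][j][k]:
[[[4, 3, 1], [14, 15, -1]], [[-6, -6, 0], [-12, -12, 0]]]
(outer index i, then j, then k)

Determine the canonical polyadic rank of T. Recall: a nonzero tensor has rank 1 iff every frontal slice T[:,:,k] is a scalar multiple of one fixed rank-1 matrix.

Lower bound: the mode-3 unfolding of T (rows indexed by k, columns by (i,j) = (0,0), (0,1), (1,0), (1,1)) is [[4, 14, -6, -12], [3, 15, -6, -12], [1, -1, 0, 0]].
There the 2×2 minor on rows k ∈ {0, 1}, columns (i,j) ∈ {(0,0), (0,1)} is det [[4, 14], [3, 15]] = 18 ≠ 0, so this unfolding has rank ≥ 2; CP rank is at least every unfolding rank, so rank(T) ≥ 2. (This is only a lower bound: in general the CP rank may exceed every unfolding rank, so we still need to exhibit 2 rank-1 terms summing to T.)
Upper bound — finding two terms. Write S_k = T[:,:,k] for the frontal slices: S₀ = [[4, 14], [-6, -12]], S₁ = [[3, 15], [-6, -12]], S₂ = [[1, -1], [0, 0]].
If T = a₁ ⊗ b₁ ⊗ c₁ + a₂ ⊗ b₂ ⊗ c₂ then each S_k = c₁[k]·a₁b₁ᵀ + c₂[k]·a₂b₂ᵀ. S₀ and S₁ are linearly independent, so a₁b₁ᵀ and a₂b₂ᵀ must span the same plane of matrices: they are the rank-1 matrices of the form x·S₀ + y·S₁.
det(x·S₀ + y·S₁) is 36·x² + 90·xy + 54·y² = 18·(2·x + 3·y)(x + y), vanishing at (x:y) = (3:-2) and (1:-1).
M₁ = 3·S₀ − 2·S₁ = [[6, 12], [-6, -12]] = 6·[1, -1][1, 2]ᵀ and M₂ = S₀ − S₁ = [[1, -1], [0, 0]] = [1, 0][1, -1]ᵀ, so take a₁ = [1, -1], b₁ = [1, 2], a₂ = [1, 0], b₂ = [1, -1].
Each slice is an integer combination of E₁ = a₁b₁ᵀ and E₂ = a₂b₂ᵀ: S₀ = 6·E₁ − 2·E₂, S₁ = 6·E₁ − 3·E₂, S₂ = E₂; reading off coefficients, c₁ = [6, 6, 0] and c₂ = [-2, -3, 1].
Hence T = [1, -1] ⊗ [1, 2] ⊗ [6, 6, 0] + [1, 0] ⊗ [1, -1] ⊗ [-2, -3, 1], so rank(T) ≤ 2.
These bounds meet, so rank(T) = 2.

2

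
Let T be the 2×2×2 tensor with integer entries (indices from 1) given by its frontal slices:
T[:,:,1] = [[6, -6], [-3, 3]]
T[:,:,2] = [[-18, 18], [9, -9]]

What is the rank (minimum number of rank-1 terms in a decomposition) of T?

Lower bound: T ≠ 0 (e.g. T[1,1,1] = 6), so rank(T) ≥ 1.
Upper bound: the mode-1 fibre T[:,1,1] = [6, -3] gives a = [2, -1] (primitive direction); the mode-2 fibre T[1,:,1] = [6, -6] gives b = [1, -1]; then c[k] = T[1,1,k] / (a[1]·b[1]) = [6, -18] / 2 = [3, -9].
Expanding [2, -1] ⊗ [1, -1] ⊗ [3, -9] reproduces all 8 entries of T, so T = [2, -1] ⊗ [1, -1] ⊗ [3, -9] and rank(T) ≤ 1.
These bounds meet, so rank(T) = 1.

1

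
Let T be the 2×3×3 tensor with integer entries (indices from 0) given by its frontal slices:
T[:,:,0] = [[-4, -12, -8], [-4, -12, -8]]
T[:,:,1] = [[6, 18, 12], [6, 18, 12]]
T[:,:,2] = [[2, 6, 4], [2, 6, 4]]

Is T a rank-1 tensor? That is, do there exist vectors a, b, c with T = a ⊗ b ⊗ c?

If T = a ⊗ b ⊗ c then every fibre of T is a multiple of the corresponding factor, so read the factors off the fibres through the nonzero entry T[0,0,0] = -4.
The mode-1 fibre T[:,0,0] = [-4, -4] gives a = [1, 1] (primitive direction); the mode-2 fibre T[0,:,0] = [-4, -12, -8] gives b = [1, 3, 2]; then c[k] = T[0,0,k] / (a[0]·b[0]) = [-4, 6, 2] / 1 = [-4, 6, 2].
Expanding [1, 1] ⊗ [1, 3, 2] ⊗ [-4, 6, 2] reproduces all 18 entries of T, so T = [1, 1] ⊗ [1, 3, 2] ⊗ [-4, 6, 2] and rank(T) ≤ 1.
Equivalently every frontal slice T[:,:,k] is c[k] times the rank-1 matrix [1, 1] ⊗ [1, 3, 2]. So T has rank 1 (it is nonzero).

Yes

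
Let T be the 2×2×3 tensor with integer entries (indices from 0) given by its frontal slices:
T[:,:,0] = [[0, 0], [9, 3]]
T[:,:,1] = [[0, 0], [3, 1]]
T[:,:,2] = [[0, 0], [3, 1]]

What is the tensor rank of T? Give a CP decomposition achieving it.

Lower bound: T ≠ 0 (e.g. T[1,0,0] = 9), so rank(T) ≥ 1.
Upper bound: if T = a ⊗ b ⊗ c then every fibre of T is a multiple of the corresponding factor, so read the factors off the fibres through the nonzero entry T[1,0,0] = 9.
The mode-1 fibre T[:,0,0] = [0, 9] gives a = [0, 1] (primitive direction); the mode-2 fibre T[1,:,0] = [9, 3] gives b = [3, 1]; then c[k] = T[1,0,k] / (a[1]·b[0]) = [9, 3, 3] / 3 = [3, 1, 1].
Expanding [0, 1] ⊗ [3, 1] ⊗ [3, 1, 1] reproduces all 12 entries of T, so T = [0, 1] ⊗ [3, 1] ⊗ [3, 1, 1] and rank(T) ≤ 1.
These bounds meet, so rank(T) = 1.

rank(T) = 1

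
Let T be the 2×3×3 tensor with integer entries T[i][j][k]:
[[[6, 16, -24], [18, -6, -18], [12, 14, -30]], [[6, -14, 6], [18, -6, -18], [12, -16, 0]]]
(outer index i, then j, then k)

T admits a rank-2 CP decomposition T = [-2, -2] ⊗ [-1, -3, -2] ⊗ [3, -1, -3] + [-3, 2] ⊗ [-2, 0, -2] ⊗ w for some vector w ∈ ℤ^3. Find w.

Subtract the known terms from T to get the rank-1 residual R = [-3, 2] ⊗ [-2, 0, -2] ⊗ w, so R[i,j,k] = a[i]·b[j]·w[k]. Pick indices with nonzero a[0]·b[0] = (-3)·(-2) = 6. Only the fibre through (0,0,·) is needed: R[0,0,:] = T[0,0,:] − Σₗ aₗ[0]bₗ[0]cₗ = [6, 16, -24] − (-2)·(-1)·[3, -1, -3] = [0, 18, -18]. Then w[k] = R[0,0,k] / 6 for each k, giving w = [0, 18, -18] / 6 = [0, 3, -3].

w = [0, 3, -3]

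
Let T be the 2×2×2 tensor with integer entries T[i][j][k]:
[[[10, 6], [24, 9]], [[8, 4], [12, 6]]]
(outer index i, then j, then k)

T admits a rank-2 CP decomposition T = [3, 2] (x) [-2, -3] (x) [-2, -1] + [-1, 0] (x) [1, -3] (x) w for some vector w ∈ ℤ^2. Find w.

w = [2, 0]

Subtract the known terms from T to get the rank-1 residual R = [-1, 0] (x) [1, -3] (x) w, so R[i,j,k] = a[i]·b[j]·w[k]. Pick indices with nonzero a[0]·b[0] = (-1)·(1) = -1. Only the fibre through (0,0,·) is needed: R[0,0,:] = T[0,0,:] − Σₗ aₗ[0]bₗ[0]cₗ = [10, 6] − (3)·(-2)·[-2, -1] = [-2, 0]. Then w[k] = R[0,0,k] / -1 for each k, giving w = [-2, 0] / -1 = [2, 0].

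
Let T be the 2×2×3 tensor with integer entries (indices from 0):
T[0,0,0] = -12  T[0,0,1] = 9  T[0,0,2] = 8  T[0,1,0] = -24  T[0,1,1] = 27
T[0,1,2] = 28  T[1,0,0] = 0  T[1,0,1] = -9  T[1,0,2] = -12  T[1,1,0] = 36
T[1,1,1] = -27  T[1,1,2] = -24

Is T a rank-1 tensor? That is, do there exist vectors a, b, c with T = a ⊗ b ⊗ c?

The mode-1 unfolding of T (rows indexed by i, columns by (j,k) = (0,0), (0,1), (0,2), (1,0), (1,1), (1,2)) is [[-12, 9, 8, -24, 27, 28], [0, -9, -12, 36, -27, -24]].
There the 2×2 minor on rows i ∈ {0, 1}, columns (j,k) ∈ {(0,0), (0,1)} is det [[-12, 9], [0, -9]] = 108 ≠ 0, so this unfolding has rank ≥ 2; CP rank is at least every unfolding rank, so rank(T) ≥ 2.
In particular rank(T) ≥ 2 > 1, so T is not rank-1.

No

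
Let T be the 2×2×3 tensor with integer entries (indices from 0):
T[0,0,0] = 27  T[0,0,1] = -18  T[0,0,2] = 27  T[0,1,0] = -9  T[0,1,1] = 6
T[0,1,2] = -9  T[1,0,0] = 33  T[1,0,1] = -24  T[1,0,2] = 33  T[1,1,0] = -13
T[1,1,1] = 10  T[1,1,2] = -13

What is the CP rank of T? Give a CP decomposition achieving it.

Lower bound: the mode-3 unfolding of T (rows indexed by k, columns by (i,j) = (0,0), (0,1), (1,0), (1,1)) is [[27, -9, 33, -13], [-18, 6, -24, 10], [27, -9, 33, -13]].
There the 2×2 minor on rows k ∈ {0, 1}, columns (i,j) ∈ {(0,0), (1,0)} is det [[27, 33], [-18, -24]] = -54 ≠ 0, so this unfolding has rank ≥ 2; CP rank is at least every unfolding rank, so rank(T) ≥ 2. (This is only a lower bound: in general the CP rank may exceed every unfolding rank, so we still need to exhibit 2 rank-1 terms summing to T.)
Upper bound — finding two terms. Write S_k = T[:,:,k] for the frontal slices: S₀ = [[27, -9], [33, -13]], S₁ = [[-18, 6], [-24, 10]], S₂ = [[27, -9], [33, -13]].
If T = a₁ ∘ b₁ ∘ c₁ + a₂ ∘ b₂ ∘ c₂ then each S_k = c₁[k]·a₁b₁ᵀ + c₂[k]·a₂b₂ᵀ. S₀ and S₁ are linearly independent, so a₁b₁ᵀ and a₂b₂ᵀ must span the same plane of matrices: they are the rank-1 matrices of the form x·S₀ + y·S₁.
det(x·S₀ + y·S₁) is −54·x² + 90·xy − 36·y² = (-18)·(3·x − 2·y)(x − y), vanishing at (x:y) = (2:3) and (1:1).
M₁ = 2·S₀ + 3·S₁ = [[0, 0], [-6, 4]] = (-2)·[0, 1][3, -2]ᵀ and M₂ = S₀ + S₁ = [[9, -3], [9, -3]] = 3·[1, 1][3, -1]ᵀ, so take a₁ = [0, 1], b₁ = [3, -2], a₂ = [1, 1], b₂ = [3, -1].
Each slice is an integer combination of E₁ = a₁b₁ᵀ and E₂ = a₂b₂ᵀ: S₀ = 2·E₁ + 9·E₂, S₁ = −2·E₁ − 6·E₂, S₂ = 2·E₁ + 9·E₂; reading off coefficients, c₁ = [2, -2, 2] and c₂ = [9, -6, 9].
Hence T = [0, 1] ∘ [3, -2] ∘ [2, -2, 2] + [1, 1] ∘ [3, -1] ∘ [9, -6, 9], so rank(T) ≤ 2.
These bounds meet, so rank(T) = 2.

rank(T) = 2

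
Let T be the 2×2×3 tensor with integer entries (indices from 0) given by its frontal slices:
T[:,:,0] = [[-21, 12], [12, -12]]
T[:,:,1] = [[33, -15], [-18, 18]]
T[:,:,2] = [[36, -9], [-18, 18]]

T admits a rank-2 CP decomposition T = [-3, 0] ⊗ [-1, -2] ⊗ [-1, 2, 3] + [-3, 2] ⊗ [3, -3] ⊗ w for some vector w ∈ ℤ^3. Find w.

Subtract the known terms from T to get the rank-1 residual R = [-3, 2] ⊗ [3, -3] ⊗ w, so R[i,j,k] = a[i]·b[j]·w[k]. Pick indices with nonzero a[0]·b[0] = (-3)·(3) = -9. Only the fibre through (0,0,·) is needed: R[0,0,:] = T[0,0,:] − Σₗ aₗ[0]bₗ[0]cₗ = [-21, 33, 36] − (-3)·(-1)·[-1, 2, 3] = [-18, 27, 27]. Then w[k] = R[0,0,k] / -9 for each k, giving w = [-18, 27, 27] / -9 = [2, -3, -3].

w = [2, -3, -3]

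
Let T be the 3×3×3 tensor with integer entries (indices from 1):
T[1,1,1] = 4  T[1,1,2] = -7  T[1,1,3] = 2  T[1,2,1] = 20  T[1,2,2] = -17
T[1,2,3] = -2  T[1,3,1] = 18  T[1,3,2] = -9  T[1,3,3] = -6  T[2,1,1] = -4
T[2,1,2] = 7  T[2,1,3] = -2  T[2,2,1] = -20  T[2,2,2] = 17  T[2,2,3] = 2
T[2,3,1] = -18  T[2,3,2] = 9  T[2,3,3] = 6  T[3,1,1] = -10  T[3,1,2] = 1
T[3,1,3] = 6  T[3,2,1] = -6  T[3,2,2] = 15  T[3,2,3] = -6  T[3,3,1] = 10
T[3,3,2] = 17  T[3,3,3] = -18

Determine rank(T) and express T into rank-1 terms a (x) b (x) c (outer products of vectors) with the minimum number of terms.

Lower bound: the mode-2 unfolding of T (rows indexed by j, columns by (i,k) = (1,1), (1,2), (1,3), (2,1), (2,2), (2,3), (3,1), (3,2), (3,3)) is [[4, -7, 2, -4, 7, -2, -10, 1, 6], [20, -17, -2, -20, 17, 2, -6, 15, -6], [18, -9, -6, -18, 9, 6, 10, 17, -18]].
There the 2×2 minor on rows j ∈ {1, 2}, columns (i,k) ∈ {(1,1), (1,2)} is det [[4, -7], [20, -17]] = 72 ≠ 0, so this unfolding has rank ≥ 2; CP rank is at least every unfolding rank, so rank(T) ≥ 2. (This is only a lower bound: in general the CP rank may exceed every unfolding rank, so we still need to exhibit 2 rank-1 terms summing to T.)
Upper bound — finding two terms. Write S_k = T[:,:,k] for the frontal slices: S₁ = [[4, 20, 18], [-4, -20, -18], [-10, -6, 10]], S₂ = [[-7, -17, -9], [7, 17, 9], [1, 15, 17]], S₃ = [[2, -2, -6], [-2, 2, 6], [6, -6, -18]].
If T = a₁ (x) b₁ (x) c₁ + a₂ (x) b₂ (x) c₂ then each S_k = c₁[k]·a₁b₁ᵀ + c₂[k]·a₂b₂ᵀ. S₁ and S₂ are linearly independent, so a₁b₁ᵀ and a₂b₂ᵀ must span the same plane of matrices: they are the rank-1 matrices of the form x·S₁ + y·S₂.
The 2×2 minor of x·S₁ + y·S₂ on rows {1,3}, columns {1,2} is 176·x² − 88·xy − 88·y² = 88·(x − y)(2·x + y), vanishing at (x:y) = (1:1) and (1:-2).
M₁ = S₁ + S₂ = [[-3, 3, 9], [3, -3, -9], [-9, 9, 27]] = (-3)·(1, -1, 3)(1, -1, -3)ᵀ and M₂ = S₁ − 2·S₂ = [[18, 54, 36], [-18, -54, -36], [-12, -36, -24]] = 6·(3, -3, -2)(1, 3, 2)ᵀ, so take a₁ = (1, -1, 3), b₁ = (1, -1, -3), a₂ = (3, -3, -2), b₂ = (1, 3, 2).
Each slice is an integer combination of E₁ = a₁b₁ᵀ and E₂ = a₂b₂ᵀ: S₁ = −2·E₁ + 2·E₂, S₂ = −E₁ − 2·E₂, S₃ = 2·E₁; reading off coefficients, c₁ = (-2, -1, 2) and c₂ = (2, -2, 0).
Hence T = (1, -1, 3) (x) (1, -1, -3) (x) (-2, -1, 2) + (3, -3, -2) (x) (1, 3, 2) (x) (2, -2, 0), so rank(T) ≤ 2.
These bounds meet, so rank(T) = 2.
Check entry T[2,2,3] = 2: (-1)·(-1)·(2) + (-3)·(3)·(0) = 2.

rank(T) = 2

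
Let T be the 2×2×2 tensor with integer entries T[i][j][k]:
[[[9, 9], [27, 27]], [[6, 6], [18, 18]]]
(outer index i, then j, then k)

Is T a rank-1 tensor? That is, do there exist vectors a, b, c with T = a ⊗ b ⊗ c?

If T = a ⊗ b ⊗ c then every fibre of T is a multiple of the corresponding factor, so read the factors off the fibres through the nonzero entry T[0,0,0] = 9.
The mode-1 fibre T[:,0,0] = [9, 6] gives a = [3, 2] (primitive direction); the mode-2 fibre T[0,:,0] = [9, 27] gives b = [1, 3]; then c[k] = T[0,0,k] / (a[0]·b[0]) = [9, 9] / 3 = [3, 3].
Expanding [3, 2] ⊗ [1, 3] ⊗ [3, 3] reproduces all 8 entries of T, so T = [3, 2] ⊗ [1, 3] ⊗ [3, 3] and rank(T) ≤ 1.
Equivalently every frontal slice T[:,:,k] is c[k] times the rank-1 matrix [3, 2] ⊗ [1, 3]. So T has rank 1 (it is nonzero).

Yes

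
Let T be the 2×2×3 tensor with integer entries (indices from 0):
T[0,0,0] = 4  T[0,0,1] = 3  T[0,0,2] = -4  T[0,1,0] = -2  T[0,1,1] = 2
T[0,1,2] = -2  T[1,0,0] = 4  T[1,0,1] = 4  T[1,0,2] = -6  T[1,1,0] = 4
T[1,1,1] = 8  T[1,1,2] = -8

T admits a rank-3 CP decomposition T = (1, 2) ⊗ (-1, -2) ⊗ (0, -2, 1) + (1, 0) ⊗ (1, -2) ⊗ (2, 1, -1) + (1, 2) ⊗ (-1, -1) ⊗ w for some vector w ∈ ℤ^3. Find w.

Subtract the known terms from T to get the rank-1 residual R = (1, 2) ⊗ (-1, -1) ⊗ w, so R[i,j,k] = a[i]·b[j]·w[k]. Pick indices with nonzero a[0]·b[0] = (1)·(-1) = -1. Only the fibre through (0,0,·) is needed: R[0,0,:] = T[0,0,:] − Σₗ aₗ[0]bₗ[0]cₗ = [4, 3, -4] − (1)·(-1)·(0, -2, 1) − (1)·(1)·(2, 1, -1) = [2, 0, -2]. Then w[k] = R[0,0,k] / -1 for each k, giving w = [2, 0, -2] / -1 = (-2, 0, 2).

w = (-2, 0, 2)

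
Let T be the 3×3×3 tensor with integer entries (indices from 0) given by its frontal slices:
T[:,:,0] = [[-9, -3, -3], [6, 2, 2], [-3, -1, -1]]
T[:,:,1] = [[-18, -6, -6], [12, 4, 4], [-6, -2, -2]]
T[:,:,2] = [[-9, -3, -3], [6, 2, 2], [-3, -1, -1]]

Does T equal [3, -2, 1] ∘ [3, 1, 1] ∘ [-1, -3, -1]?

Reconstruct entry (0,0,1) from the claimed factors: Σₗ aₗ[0]bₗ[0]cₗ[1] = (3)·(3)·(-3) = -27, but T[0,0,1] = -18. The claim is false.

No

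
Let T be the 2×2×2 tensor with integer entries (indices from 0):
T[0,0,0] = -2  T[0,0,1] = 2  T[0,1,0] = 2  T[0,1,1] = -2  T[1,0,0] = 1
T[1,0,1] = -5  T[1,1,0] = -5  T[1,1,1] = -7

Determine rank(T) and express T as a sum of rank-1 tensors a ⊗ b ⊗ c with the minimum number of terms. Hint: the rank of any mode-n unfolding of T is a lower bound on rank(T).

Lower bound: in the mode-3 unfolding of T (rows indexed by k, columns by (i,j)) the 2×2 minor on rows k ∈ {0, 1}, columns (i,j) ∈ {(0,0), (1,0)} is det [[-2, 1], [2, -5]] = 8 ≠ 0, so that unfolding has rank ≥ 2 and hence rank(T) ≥ 2 (CP rank is at least every unfolding rank, though it can be larger).
Upper bound: with S_k = T[:,:,k], the two rank-1 terms a₁b₁ᵀ, a₂b₂ᵀ are the rank-1 members of the pencil x·S₀ + y·S₁.
det(x·S₀ + y·S₁) is 8·x² + 16·xy − 24·y² = 8·(x + 3·y)(x − y), vanishing at (x:y) = (3:-1) and (1:1).
M₁ = 3·S₀ − S₁ = [[-8, 8], [8, -8]] = (-8)·[1, -1][1, -1]ᵀ and M₂ = S₀ + S₁ = [[0, 0], [-4, -12]] = (-4)·[0, 1][1, 3]ᵀ, so take a₁ = [1, -1], b₁ = [1, -1], a₂ = [0, 1], b₂ = [1, 3].
Each slice is an integer combination of E₁ = a₁b₁ᵀ and E₂ = a₂b₂ᵀ: S₀ = −2·E₁ − E₂, S₁ = 2·E₁ − 3·E₂; reading off coefficients, c₁ = [-2, 2] and c₂ = [-1, -3].
Hence T = [1, -1] ⊗ [1, -1] ⊗ [-2, 2] + [0, 1] ⊗ [1, 3] ⊗ [-1, -3], so rank(T) ≤ 2.
These bounds meet, so rank(T) = 2.

rank(T) = 2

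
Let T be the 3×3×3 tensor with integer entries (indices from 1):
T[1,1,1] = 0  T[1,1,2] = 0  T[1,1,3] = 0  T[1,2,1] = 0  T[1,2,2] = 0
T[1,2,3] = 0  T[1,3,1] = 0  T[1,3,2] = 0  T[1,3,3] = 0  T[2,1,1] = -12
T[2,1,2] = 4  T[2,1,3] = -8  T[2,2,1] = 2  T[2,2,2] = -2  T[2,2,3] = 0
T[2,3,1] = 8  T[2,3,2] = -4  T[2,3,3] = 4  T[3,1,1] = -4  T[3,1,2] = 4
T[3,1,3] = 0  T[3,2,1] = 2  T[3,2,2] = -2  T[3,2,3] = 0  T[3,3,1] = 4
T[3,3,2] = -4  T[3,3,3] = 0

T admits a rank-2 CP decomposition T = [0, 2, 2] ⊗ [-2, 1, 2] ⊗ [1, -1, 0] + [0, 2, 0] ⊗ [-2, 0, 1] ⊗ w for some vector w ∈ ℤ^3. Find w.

w = [2, 0, 2]

Subtract the known terms from T to get the rank-1 residual R = [0, 2, 0] ⊗ [-2, 0, 1] ⊗ w, so R[i,j,k] = a[i]·b[j]·w[k]. Pick indices with nonzero a[2]·b[1] = (2)·(-2) = -4. Only the fibre through (2,1,·) is needed: R[2,1,:] = T[2,1,:] − Σₗ aₗ[2]bₗ[1]cₗ = [-12, 4, -8] − (2)·(-2)·[1, -1, 0] = [-8, 0, -8]. Then w[k] = R[2,1,k] / -4 for each k, giving w = [-8, 0, -8] / -4 = [2, 0, 2].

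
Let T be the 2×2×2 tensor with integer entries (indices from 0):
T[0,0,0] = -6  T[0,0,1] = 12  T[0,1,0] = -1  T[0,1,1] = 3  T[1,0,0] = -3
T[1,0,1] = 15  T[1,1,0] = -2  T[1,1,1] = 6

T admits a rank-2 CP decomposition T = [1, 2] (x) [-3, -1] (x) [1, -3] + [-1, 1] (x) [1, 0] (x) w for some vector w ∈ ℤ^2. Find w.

Subtract the known terms from T to get the rank-1 residual R = [-1, 1] (x) [1, 0] (x) w, so R[i,j,k] = a[i]·b[j]·w[k]. Pick indices with nonzero a[0]·b[0] = (-1)·(1) = -1. Only the fibre through (0,0,·) is needed: R[0,0,:] = T[0,0,:] − Σₗ aₗ[0]bₗ[0]cₗ = [-6, 12] − (1)·(-3)·[1, -3] = [-3, 3]. Then w[k] = R[0,0,k] / -1 for each k, giving w = [-3, 3] / -1 = [3, -3].

w = [3, -3]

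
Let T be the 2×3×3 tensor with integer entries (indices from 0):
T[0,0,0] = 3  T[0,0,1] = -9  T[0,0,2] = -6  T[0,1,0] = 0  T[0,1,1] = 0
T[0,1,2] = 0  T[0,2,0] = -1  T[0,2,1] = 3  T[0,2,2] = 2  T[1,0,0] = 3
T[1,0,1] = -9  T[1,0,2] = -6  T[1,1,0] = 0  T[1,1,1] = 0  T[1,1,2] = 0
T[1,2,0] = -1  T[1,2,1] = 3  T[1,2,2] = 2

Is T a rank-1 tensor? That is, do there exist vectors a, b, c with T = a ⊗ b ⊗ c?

Yes

If T = a ⊗ b ⊗ c then every fibre of T is a multiple of the corresponding factor, so read the factors off the fibres through the nonzero entry T[0,0,0] = 3.
The mode-1 fibre T[:,0,0] = [3, 3] gives a = [1, 1] (primitive direction); the mode-2 fibre T[0,:,0] = [3, 0, -1] gives b = [3, 0, -1]; then c[k] = T[0,0,k] / (a[0]·b[0]) = [3, -9, -6] / 3 = [1, -3, -2].
Expanding [1, 1] ⊗ [3, 0, -1] ⊗ [1, -3, -2] reproduces all 18 entries of T, so T = [1, 1] ⊗ [3, 0, -1] ⊗ [1, -3, -2] and rank(T) ≤ 1.
Equivalently every frontal slice T[:,:,k] is c[k] times the rank-1 matrix [1, 1] ⊗ [3, 0, -1]. So T has rank 1 (it is nonzero).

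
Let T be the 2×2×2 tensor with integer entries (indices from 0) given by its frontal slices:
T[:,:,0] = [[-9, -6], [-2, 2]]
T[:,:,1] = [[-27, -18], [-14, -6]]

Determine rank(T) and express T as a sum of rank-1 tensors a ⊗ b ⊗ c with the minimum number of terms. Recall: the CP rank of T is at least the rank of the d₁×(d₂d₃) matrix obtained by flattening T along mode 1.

Lower bound: in the mode-1 unfolding of T (rows indexed by i, columns by (j,k)) the 2×2 minor on rows i ∈ {0, 1}, columns (j,k) ∈ {(0,0), (0,1)} is det [[-9, -27], [-2, -14]] = 72 ≠ 0, so that unfolding has rank ≥ 2 and hence rank(T) ≥ 2 (CP rank is at least every unfolding rank, though it can be larger).
Upper bound: with S_k = T[:,:,k], the two rank-1 terms a₁b₁ᵀ, a₂b₂ᵀ are the rank-1 members of the pencil x·S₀ + y·S₁.
det(x·S₀ + y·S₁) is −30·x² − 120·xy − 90·y² = (-30)·(x + 3·y)(x + y), vanishing at (x:y) = (3:-1) and (1:-1).
M₁ = 3·S₀ − S₁ = [[0, 0], [8, 12]] = 4·(0, 1)(2, 3)ᵀ and M₂ = S₀ − S₁ = [[18, 12], [12, 8]] = 2·(3, 2)(3, 2)ᵀ, so take a₁ = (0, 1), b₁ = (2, 3), a₂ = (3, 2), b₂ = (3, 2).
Each slice is an integer combination of E₁ = a₁b₁ᵀ and E₂ = a₂b₂ᵀ: S₀ = 2·E₁ − E₂, S₁ = 2·E₁ − 3·E₂; reading off coefficients, c₁ = (2, 2) and c₂ = (-1, -3).
Hence T = (0, 1) ⊗ (2, 3) ⊗ (2, 2) + (3, 2) ⊗ (3, 2) ⊗ (-1, -3), so rank(T) ≤ 2.
These bounds meet, so rank(T) = 2.

rank(T) = 2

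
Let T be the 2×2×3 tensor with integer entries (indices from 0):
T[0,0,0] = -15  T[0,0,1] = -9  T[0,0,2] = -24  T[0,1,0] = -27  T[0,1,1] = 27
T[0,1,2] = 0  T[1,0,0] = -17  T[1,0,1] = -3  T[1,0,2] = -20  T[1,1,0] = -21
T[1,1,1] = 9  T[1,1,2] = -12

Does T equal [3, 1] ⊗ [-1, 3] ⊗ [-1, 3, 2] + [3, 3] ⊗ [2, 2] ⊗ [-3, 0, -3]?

Yes

Reconstruct entrywise from the claimed factors. For example, T[0,1,2] = 0 and Σₗ aₗ[0]bₗ[1]cₗ[2] = (3)·(3)·(2) + (3)·(2)·(-3) = 0; checking all 12 entries, every one matches. The claim holds.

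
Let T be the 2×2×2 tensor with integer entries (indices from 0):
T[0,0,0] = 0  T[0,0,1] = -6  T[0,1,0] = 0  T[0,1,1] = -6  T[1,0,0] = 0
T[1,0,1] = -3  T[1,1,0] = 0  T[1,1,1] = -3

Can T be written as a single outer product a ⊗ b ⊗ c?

The mode-1 fibre T[:,0,1] = [-6, -3] gives a = [2, 1] (primitive direction); the mode-2 fibre T[0,:,1] = [-6, -6] gives b = [1, 1]; then c[k] = T[0,0,k] / (a[0]·b[0]) = [0, -6] / 2 = [0, -3].
Expanding [2, 1] ⊗ [1, 1] ⊗ [0, -3] reproduces all 8 entries of T, so T = [2, 1] ⊗ [1, 1] ⊗ [0, -3] and rank(T) ≤ 1.
Equivalently every frontal slice T[:,:,k] is c[k] times the rank-1 matrix [2, 1] ⊗ [1, 1]. So T has rank 1 (it is nonzero).

Yes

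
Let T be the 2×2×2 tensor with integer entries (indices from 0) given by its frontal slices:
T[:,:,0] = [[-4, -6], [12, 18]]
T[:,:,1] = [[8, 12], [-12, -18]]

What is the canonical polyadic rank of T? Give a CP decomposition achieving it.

Lower bound: in the mode-1 unfolding of T (rows indexed by i, columns by (j,k)) the 2×2 minor on rows i ∈ {0, 1}, columns (j,k) ∈ {(0,0), (0,1)} is det [[-4, 8], [12, -12]] = -48 ≠ 0, so that unfolding has rank ≥ 2 and hence rank(T) ≥ 2 (CP rank is at least every unfolding rank, though it can be larger).
Upper bound: T[:,j,:] = b[j]·M for every slice, with b = (2, 3) and M = [[-2, 4], [6, -6]] (rows i, columns k).
Splitting M by its rows (i = 0, 1), M = (1, 0)(-2, 4)ᵀ + (0, 1)(6, -6)ᵀ.
Hence T = (1, 0) ⊗ (2, 3) ⊗ (-2, 4) + (0, 1) ⊗ (2, 3) ⊗ (6, -6), so rank(T) ≤ 2.
These bounds meet, so rank(T) = 2.

rank(T) = 2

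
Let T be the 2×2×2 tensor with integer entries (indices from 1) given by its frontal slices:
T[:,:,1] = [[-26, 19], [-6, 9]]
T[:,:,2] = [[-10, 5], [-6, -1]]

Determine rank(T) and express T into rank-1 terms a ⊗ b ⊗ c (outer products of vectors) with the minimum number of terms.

rank(T) = 2

Lower bound: the mode-2 unfolding of T (rows indexed by j, columns by (i,k) = (1,1), (1,2), (2,1), (2,2)) is [[-26, -10, -6, -6], [19, 5, 9, -1]].
There the 2×2 minor on rows j ∈ {1, 2}, columns (i,k) ∈ {(1,1), (1,2)} is det [[-26, -10], [19, 5]] = 60 ≠ 0, so this unfolding has rank ≥ 2; CP rank is at least every unfolding rank, so rank(T) ≥ 2. (This is only a lower bound: in general the CP rank may exceed every unfolding rank, so we still need to exhibit 2 rank-1 terms summing to T.)
Upper bound — finding two terms. Write S_k = T[:,:,k] for the frontal slices: S₁ = [[-26, 19], [-6, 9]], S₂ = [[-10, 5], [-6, -1]].
If T = a₁ ⊗ b₁ ⊗ c₁ + a₂ ⊗ b₂ ⊗ c₂ then each S_k = c₁[k]·a₁b₁ᵀ + c₂[k]·a₂b₂ᵀ. S₁ and S₂ are linearly independent, so a₁b₁ᵀ and a₂b₂ᵀ must span the same plane of matrices: they are the rank-1 matrices of the form x·S₁ + y·S₂.
det(x·S₁ + y·S₂) is −120·x² + 80·xy + 40·y² = (-40)·(x − y)(3·x + y), vanishing at (x:y) = (1:1) and (1:-3).
M₁ = S₁ + S₂ = [[-36, 24], [-12, 8]] = (-4)·(3, 1)(3, -2)ᵀ and M₂ = S₁ − 3·S₂ = [[4, 4], [12, 12]] = 4·(1, 3)(1, 1)ᵀ, so take a₁ = (3, 1), b₁ = (3, -2), a₂ = (1, 3), b₂ = (1, 1).
Each slice is an integer combination of E₁ = a₁b₁ᵀ and E₂ = a₂b₂ᵀ: S₁ = −3·E₁ + E₂, S₂ = −E₁ − E₂; reading off coefficients, c₁ = (-3, -1) and c₂ = (1, -1).
Hence T = (3, 1) ⊗ (3, -2) ⊗ (-3, -1) + (1, 3) ⊗ (1, 1) ⊗ (1, -1), so rank(T) ≤ 2.
These bounds meet, so rank(T) = 2.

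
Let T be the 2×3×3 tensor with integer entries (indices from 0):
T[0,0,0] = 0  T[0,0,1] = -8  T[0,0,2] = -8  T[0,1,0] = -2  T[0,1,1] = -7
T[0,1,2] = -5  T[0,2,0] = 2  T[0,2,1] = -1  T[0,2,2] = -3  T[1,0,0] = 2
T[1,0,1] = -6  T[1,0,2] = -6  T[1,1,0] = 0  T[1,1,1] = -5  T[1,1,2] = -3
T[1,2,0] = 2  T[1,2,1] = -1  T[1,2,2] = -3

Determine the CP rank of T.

3

Lower bound: in the mode-3 unfolding of T (rows indexed by k, columns by (i,j)) the 3×3 minor on rows k ∈ {0, 1, 2}, columns (i,j) ∈ {(0,0), (0,1), (1,0)} is det [[0, -2, 2], [-8, -7, -6], [-8, -5, -6]] = -32 ≠ 0, so that unfolding has rank ≥ 3 and hence rank(T) ≥ 3 (CP rank is at least every unfolding rank, though it can be larger).
Upper bound: T is a sum of 3 rank-1 terms, T = [1, 1] ∘ [0, 1, -1] ∘ [0, -1, 1] + [1, 1] ∘ [2, 1, 1] ∘ [2, -2, -2] + [2, 1] ∘ [1, 1, 0] ∘ [-2, -2, -2] (written with every a and b primitive with positive leading entry and the scale carried by c; CP decompositions are not unique, and this one is verified by expanding entrywise), so rank(T) ≤ 3.
These bounds meet, so rank(T) = 3.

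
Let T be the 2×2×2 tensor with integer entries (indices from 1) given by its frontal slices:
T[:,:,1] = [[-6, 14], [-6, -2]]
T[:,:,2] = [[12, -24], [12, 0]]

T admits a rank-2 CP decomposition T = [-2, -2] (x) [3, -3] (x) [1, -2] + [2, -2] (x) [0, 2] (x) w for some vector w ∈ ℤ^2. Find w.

w = [2, -3]

Subtract the known terms from T to get the rank-1 residual R = [2, -2] (x) [0, 2] (x) w, so R[i,j,k] = a[i]·b[j]·w[k]. Pick indices with nonzero a[1]·b[2] = (2)·(2) = 4. Only the fibre through (1,2,·) is needed: R[1,2,:] = T[1,2,:] − Σₗ aₗ[1]bₗ[2]cₗ = [14, -24] − (-2)·(-3)·[1, -2] = [8, -12]. Then w[k] = R[1,2,k] / 4 for each k, giving w = [8, -12] / 4 = [2, -3].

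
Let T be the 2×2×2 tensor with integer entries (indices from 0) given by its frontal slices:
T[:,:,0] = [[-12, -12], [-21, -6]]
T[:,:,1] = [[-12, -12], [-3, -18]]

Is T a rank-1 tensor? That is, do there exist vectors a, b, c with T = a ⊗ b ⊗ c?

No

The mode-1 unfolding of T (rows indexed by i, columns by (j,k) = (0,0), (0,1), (1,0), (1,1)) is [[-12, -12, -12, -12], [-21, -3, -6, -18]].
There the 2×2 minor on rows i ∈ {0, 1}, columns (j,k) ∈ {(0,0), (0,1)} is det [[-12, -12], [-21, -3]] = -216 ≠ 0, so this unfolding has rank ≥ 2; CP rank is at least every unfolding rank, so rank(T) ≥ 2.
In particular rank(T) ≥ 2 > 1, so T is not rank-1.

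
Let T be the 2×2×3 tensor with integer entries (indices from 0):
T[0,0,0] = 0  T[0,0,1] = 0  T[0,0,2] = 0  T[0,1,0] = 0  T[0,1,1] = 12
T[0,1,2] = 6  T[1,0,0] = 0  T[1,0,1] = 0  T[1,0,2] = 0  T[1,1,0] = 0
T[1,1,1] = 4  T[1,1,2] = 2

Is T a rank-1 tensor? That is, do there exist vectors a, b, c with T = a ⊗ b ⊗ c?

Yes

If T = a ⊗ b ⊗ c then every fibre of T is a multiple of the corresponding factor, so read the factors off the fibres through the nonzero entry T[0,1,1] = 12.
The mode-1 fibre T[:,1,1] = [12, 4] gives a = [3, 1] (primitive direction); the mode-2 fibre T[0,:,1] = [0, 12] gives b = [0, 1]; then c[k] = T[0,1,k] / (a[0]·b[1]) = [0, 12, 6] / 3 = [0, 4, 2].
Expanding [3, 1] ⊗ [0, 1] ⊗ [0, 4, 2] reproduces all 12 entries of T, so T = [3, 1] ⊗ [0, 1] ⊗ [0, 4, 2] and rank(T) ≤ 1.
Equivalently every frontal slice T[:,:,k] is c[k] times the rank-1 matrix [3, 1] ⊗ [0, 1]. So T has rank 1 (it is nonzero).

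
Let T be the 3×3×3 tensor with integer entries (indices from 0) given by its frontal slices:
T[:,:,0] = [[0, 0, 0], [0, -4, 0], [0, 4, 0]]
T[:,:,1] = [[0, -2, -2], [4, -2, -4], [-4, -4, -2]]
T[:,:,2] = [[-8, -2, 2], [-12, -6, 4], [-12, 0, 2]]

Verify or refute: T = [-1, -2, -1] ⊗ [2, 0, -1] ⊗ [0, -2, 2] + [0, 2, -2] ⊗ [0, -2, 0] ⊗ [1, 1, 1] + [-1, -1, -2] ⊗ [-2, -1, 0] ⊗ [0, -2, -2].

No

Reconstruct entry (1,1,1) from the claimed factors: Σₗ aₗ[1]bₗ[1]cₗ[1] = (-2)·(0)·(-2) + (2)·(-2)·(1) + (-1)·(-1)·(-2) = -6, but T[1,1,1] = -2. The claim is false.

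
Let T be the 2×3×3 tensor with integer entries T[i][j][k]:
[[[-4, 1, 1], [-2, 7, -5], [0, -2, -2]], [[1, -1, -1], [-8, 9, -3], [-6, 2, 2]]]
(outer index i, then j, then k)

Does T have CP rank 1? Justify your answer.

No

The mode-3 unfolding of T (rows indexed by k, columns by (i,j) = (0,0), (0,1), (0,2), (1,0), (1,1), (1,2)) is [[-4, -2, 0, 1, -8, -6], [1, 7, -2, -1, 9, 2], [1, -5, -2, -1, -3, 2]].
There the 3×3 minor on rows k ∈ {0, 1, 2}, columns (i,j) ∈ {(0,0), (0,1), (0,2)} is det [[-4, -2, 0], [1, 7, -2], [1, -5, -2]] = 96 ≠ 0, so this unfolding has rank ≥ 3; CP rank is at least every unfolding rank, so rank(T) ≥ 3.
In particular rank(T) ≥ 3 > 1, so T is not rank-1.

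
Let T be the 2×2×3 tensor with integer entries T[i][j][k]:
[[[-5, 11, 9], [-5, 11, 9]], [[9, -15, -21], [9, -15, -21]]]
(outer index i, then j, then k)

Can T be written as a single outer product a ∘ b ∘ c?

No

The mode-1 unfolding of T (rows indexed by i, columns by (j,k) = (0,0), (0,1), (0,2), (1,0), (1,1), (1,2)) is [[-5, 11, 9, -5, 11, 9], [9, -15, -21, 9, -15, -21]].
There the 2×2 minor on rows i ∈ {0, 1}, columns (j,k) ∈ {(0,0), (0,1)} is det [[-5, 11], [9, -15]] = -24 ≠ 0, so this unfolding has rank ≥ 2; CP rank is at least every unfolding rank, so rank(T) ≥ 2.
In particular rank(T) ≥ 2 > 1, so T is not rank-1.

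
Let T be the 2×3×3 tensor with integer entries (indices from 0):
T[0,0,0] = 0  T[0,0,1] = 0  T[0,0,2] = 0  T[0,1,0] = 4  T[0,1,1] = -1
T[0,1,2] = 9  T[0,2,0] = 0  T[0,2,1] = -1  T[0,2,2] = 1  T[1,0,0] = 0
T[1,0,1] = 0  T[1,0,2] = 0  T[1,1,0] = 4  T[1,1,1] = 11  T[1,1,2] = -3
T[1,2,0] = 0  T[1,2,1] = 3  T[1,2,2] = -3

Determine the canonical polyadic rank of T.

2

Lower bound: in the mode-3 unfolding of T (rows indexed by k, columns by (i,j)) the 2×2 minor on rows k ∈ {0, 1}, columns (i,j) ∈ {(0,1), (0,2)} is det [[4, 0], [-1, -1]] = -4 ≠ 0, so that unfolding has rank ≥ 2 and hence rank(T) ≥ 2 (CP rank is at least every unfolding rank, though it can be larger).
Upper bound: with S_k = T[:,:,k], the two rank-1 terms a₁b₁ᵀ, a₂b₂ᵀ are the rank-1 members of the pencil x·S₀ + y·S₁.
The 2×2 minor of x·S₀ + y·S₁ on rows {0,1}, columns {1,2} is 16·xy + 8·y² = 8·(y)(2·x + y), vanishing at (x:y) = (1:0) and (1:-2).
M₁ = S₀ = [[0, 4, 0], [0, 4, 0]] = 4·[1, 1][0, 1, 0]ᵀ and M₂ = S₀ − 2·S₁ = [[0, 6, 2], [0, -18, -6]] = 2·[1, -3][0, 3, 1]ᵀ, so take a₁ = [1, 1], b₁ = [0, 1, 0], a₂ = [1, -3], b₂ = [0, 3, 1].
Each slice is an integer combination of E₁ = a₁b₁ᵀ and E₂ = a₂b₂ᵀ: S₀ = 4·E₁, S₁ = 2·E₁ − E₂, S₂ = 6·E₁ + E₂; reading off coefficients, c₁ = [4, 2, 6] and c₂ = [0, -1, 1].
Hence T = [1, 1] (x) [0, 1, 0] (x) [4, 2, 6] + [1, -3] (x) [0, 3, 1] (x) [0, -1, 1], so rank(T) ≤ 2.
These bounds meet, so rank(T) = 2.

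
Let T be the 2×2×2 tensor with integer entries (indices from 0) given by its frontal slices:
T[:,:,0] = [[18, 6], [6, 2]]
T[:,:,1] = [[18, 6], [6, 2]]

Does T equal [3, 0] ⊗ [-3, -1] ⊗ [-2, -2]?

Reconstruct entry (1,0,0) from the claimed factors: Σₗ aₗ[1]bₗ[0]cₗ[0] = (0)·(-3)·(-2) = 0, but T[1,0,0] = 6. The claim is false.

No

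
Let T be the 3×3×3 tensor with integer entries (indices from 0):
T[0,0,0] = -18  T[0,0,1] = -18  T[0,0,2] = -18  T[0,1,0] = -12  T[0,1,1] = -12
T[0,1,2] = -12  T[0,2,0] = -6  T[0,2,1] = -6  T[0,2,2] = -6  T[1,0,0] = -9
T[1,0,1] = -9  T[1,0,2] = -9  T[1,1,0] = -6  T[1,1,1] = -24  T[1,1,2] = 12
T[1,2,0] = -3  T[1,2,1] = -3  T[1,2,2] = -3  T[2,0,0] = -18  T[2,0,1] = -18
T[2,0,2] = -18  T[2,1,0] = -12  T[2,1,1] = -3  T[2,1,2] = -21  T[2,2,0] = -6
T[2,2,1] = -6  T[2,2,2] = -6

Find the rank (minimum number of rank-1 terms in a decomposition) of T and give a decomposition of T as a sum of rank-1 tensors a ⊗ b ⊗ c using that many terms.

Lower bound: in the mode-1 unfolding of T (rows indexed by i, columns by (j,k)) the 2×2 minor on rows i ∈ {0, 1}, columns (j,k) ∈ {(0,0), (1,1)} is det [[-18, -12], [-9, -24]] = 324 ≠ 0, so that unfolding has rank ≥ 2 and hence rank(T) ≥ 2 (CP rank is at least every unfolding rank, though it can be larger).
Upper bound: with S_k = T[:,:,k], the two rank-1 terms a₁b₁ᵀ, a₂b₂ᵀ are the rank-1 members of the pencil x·S₀ + y·S₁.
The 2×2 minor of x·S₀ + y·S₁ on rows {0,1}, columns {0,1} is 324·xy + 324·y² = 324·(y)(x + y), vanishing at (x:y) = (1:0) and (1:-1).
M₁ = S₀ = [[-18, -12, -6], [-9, -6, -3], [-18, -12, -6]] = (-3)·(2, 1, 2)(3, 2, 1)ᵀ and M₂ = S₀ − S₁ = [[0, 0, 0], [0, 18, 0], [0, -9, 0]] = 9·(0, 2, -1)(0, 1, 0)ᵀ, so take a₁ = (2, 1, 2), b₁ = (3, 2, 1), a₂ = (0, 2, -1), b₂ = (0, 1, 0).
Each slice is an integer combination of E₁ = a₁b₁ᵀ and E₂ = a₂b₂ᵀ: S₀ = −3·E₁, S₁ = −3·E₁ − 9·E₂, S₂ = −3·E₁ + 9·E₂; reading off coefficients, c₁ = (-3, -3, -3) and c₂ = (0, -9, 9).
Hence T = (2, 1, 2) ⊗ (3, 2, 1) ⊗ (-3, -3, -3) + (0, 2, -1) ⊗ (0, 1, 0) ⊗ (0, -9, 9), so rank(T) ≤ 2.
These bounds meet, so rank(T) = 2.

rank(T) = 2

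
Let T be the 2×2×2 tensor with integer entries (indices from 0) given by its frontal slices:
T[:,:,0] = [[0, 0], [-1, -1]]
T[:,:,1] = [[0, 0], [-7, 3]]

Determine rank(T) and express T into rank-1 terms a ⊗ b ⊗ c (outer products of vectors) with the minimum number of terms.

Lower bound: in the mode-2 unfolding of T (rows indexed by j, columns by (i,k)) the 2×2 minor on rows j ∈ {0, 1}, columns (i,k) ∈ {(1,0), (1,1)} is det [[-1, -7], [-1, 3]] = -10 ≠ 0, so that unfolding has rank ≥ 2 and hence rank(T) ≥ 2 (CP rank is at least every unfolding rank, though it can be larger).
Upper bound: T[i,:,:] = a[i]·M for every slice, with a = (0, 1) and M = [[-1, -7], [-1, 3]] (rows j, columns k).
Splitting M by its rows (j = 0, 1), M = (1, 0)(-1, -7)ᵀ + (0, 1)(-1, 3)ᵀ.
Hence T = (0, 1) ⊗ (1, 0) ⊗ (-1, -7) + (0, 1) ⊗ (0, 1) ⊗ (-1, 3), so rank(T) ≤ 2.
These bounds meet, so rank(T) = 2.

rank(T) = 2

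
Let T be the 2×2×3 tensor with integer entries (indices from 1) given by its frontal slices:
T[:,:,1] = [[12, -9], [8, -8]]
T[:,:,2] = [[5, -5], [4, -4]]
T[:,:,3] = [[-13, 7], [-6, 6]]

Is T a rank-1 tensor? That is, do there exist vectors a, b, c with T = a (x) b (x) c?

The mode-3 unfolding of T (rows indexed by k, columns by (i,j) = (1,1), (1,2), (2,1), (2,2)) is [[12, -9, 8, -8], [5, -5, 4, -4], [-13, 7, -6, 6]].
There the 3×3 minor on rows k ∈ {1, 2, 3}, columns (i,j) ∈ {(1,1), (1,2), (2,1)} is det [[12, -9, 8], [5, -5, 4], [-13, 7, -6]] = -18 ≠ 0, so this unfolding has rank ≥ 3; CP rank is at least every unfolding rank, so rank(T) ≥ 3.
In particular rank(T) ≥ 3 > 1, so T is not rank-1.

No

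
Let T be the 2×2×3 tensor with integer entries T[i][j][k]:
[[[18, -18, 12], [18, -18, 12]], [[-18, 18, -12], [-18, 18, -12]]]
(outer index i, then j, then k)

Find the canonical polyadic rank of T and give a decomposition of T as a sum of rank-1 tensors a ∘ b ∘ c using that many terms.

rank(T) = 1

Lower bound: T ≠ 0 (e.g. T[0,0,0] = 18), so rank(T) ≥ 1.
Upper bound: the mode-1 fibre T[:,0,0] = [18, -18] gives a = [1, -1] (primitive direction); the mode-2 fibre T[0,:,0] = [18, 18] gives b = [1, 1]; then c[k] = T[0,0,k] / (a[0]·b[0]) = [18, -18, 12] / 1 = [18, -18, 12].
Expanding [1, -1] ∘ [1, 1] ∘ [18, -18, 12] reproduces all 12 entries of T, so T = [1, -1] ∘ [1, 1] ∘ [18, -18, 12] and rank(T) ≤ 1.
These bounds meet, so rank(T) = 1.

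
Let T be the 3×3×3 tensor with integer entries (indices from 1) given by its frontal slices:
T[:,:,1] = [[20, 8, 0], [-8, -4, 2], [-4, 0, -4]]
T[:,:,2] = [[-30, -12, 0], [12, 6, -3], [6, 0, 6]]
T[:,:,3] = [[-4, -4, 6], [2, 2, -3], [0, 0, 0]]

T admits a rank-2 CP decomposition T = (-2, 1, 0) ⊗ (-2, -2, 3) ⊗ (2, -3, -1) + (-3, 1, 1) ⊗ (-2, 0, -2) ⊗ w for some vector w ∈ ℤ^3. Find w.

w = (2, -3, 0)

Subtract the known terms from T to get the rank-1 residual R = (-3, 1, 1) ⊗ (-2, 0, -2) ⊗ w, so R[i,j,k] = a[i]·b[j]·w[k]. Pick indices with nonzero a[1]·b[1] = (-3)·(-2) = 6. Only the fibre through (1,1,·) is needed: R[1,1,:] = T[1,1,:] − Σₗ aₗ[1]bₗ[1]cₗ = [20, -30, -4] − (-2)·(-2)·(2, -3, -1) = [12, -18, 0]. Then w[k] = R[1,1,k] / 6 for each k, giving w = [12, -18, 0] / 6 = (2, -3, 0).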